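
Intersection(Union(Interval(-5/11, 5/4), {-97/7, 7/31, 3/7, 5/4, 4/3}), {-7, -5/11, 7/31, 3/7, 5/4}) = {-5/11, 7/31, 3/7, 5/4}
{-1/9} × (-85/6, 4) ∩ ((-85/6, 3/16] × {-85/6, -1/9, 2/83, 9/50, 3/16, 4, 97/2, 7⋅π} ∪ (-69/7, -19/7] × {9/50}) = {-1/9} × {-1/9, 2/83, 9/50, 3/16}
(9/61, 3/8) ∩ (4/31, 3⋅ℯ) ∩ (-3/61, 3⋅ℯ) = (9/61, 3/8)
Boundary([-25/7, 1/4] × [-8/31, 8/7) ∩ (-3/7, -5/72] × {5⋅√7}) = ∅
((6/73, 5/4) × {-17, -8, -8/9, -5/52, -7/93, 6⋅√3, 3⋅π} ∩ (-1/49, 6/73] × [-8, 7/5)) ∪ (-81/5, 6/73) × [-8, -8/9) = (-81/5, 6/73) × [-8, -8/9)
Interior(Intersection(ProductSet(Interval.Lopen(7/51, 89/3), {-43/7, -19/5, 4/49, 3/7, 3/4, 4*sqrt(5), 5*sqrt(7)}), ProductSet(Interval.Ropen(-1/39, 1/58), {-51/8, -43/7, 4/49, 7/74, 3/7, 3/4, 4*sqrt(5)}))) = EmptySet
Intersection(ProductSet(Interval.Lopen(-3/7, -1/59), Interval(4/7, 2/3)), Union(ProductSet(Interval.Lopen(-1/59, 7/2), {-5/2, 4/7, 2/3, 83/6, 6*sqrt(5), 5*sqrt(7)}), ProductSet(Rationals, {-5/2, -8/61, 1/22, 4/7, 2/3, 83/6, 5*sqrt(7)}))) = ProductSet(Intersection(Interval.Lopen(-3/7, -1/59), Rationals), {4/7, 2/3})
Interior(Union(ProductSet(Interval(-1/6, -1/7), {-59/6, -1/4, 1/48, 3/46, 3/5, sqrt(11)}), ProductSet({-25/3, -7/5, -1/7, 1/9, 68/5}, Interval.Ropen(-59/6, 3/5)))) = EmptySet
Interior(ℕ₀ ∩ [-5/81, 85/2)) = ∅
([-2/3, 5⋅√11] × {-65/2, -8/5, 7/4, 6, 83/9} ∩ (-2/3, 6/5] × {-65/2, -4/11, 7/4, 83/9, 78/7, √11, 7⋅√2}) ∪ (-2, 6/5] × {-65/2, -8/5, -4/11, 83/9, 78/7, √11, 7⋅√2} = ((-2/3, 6/5] × {-65/2, 7/4, 83/9}) ∪ ((-2, 6/5] × {-65/2, -8/5, -4/11, 83/9, 78/7, √11, 7⋅√2})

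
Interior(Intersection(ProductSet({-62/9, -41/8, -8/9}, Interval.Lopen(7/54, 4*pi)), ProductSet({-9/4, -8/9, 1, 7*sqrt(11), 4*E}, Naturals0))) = EmptySet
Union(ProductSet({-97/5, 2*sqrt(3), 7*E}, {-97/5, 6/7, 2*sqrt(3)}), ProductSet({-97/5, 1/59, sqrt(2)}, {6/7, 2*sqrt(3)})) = Union(ProductSet({-97/5, 1/59, sqrt(2)}, {6/7, 2*sqrt(3)}), ProductSet({-97/5, 2*sqrt(3), 7*E}, {-97/5, 6/7, 2*sqrt(3)}))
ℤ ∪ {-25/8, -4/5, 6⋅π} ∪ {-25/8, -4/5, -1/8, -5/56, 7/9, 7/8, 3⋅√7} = ℤ ∪ {-25/8, -4/5, -1/8, -5/56, 7/9, 7/8, 3⋅√7, 6⋅π}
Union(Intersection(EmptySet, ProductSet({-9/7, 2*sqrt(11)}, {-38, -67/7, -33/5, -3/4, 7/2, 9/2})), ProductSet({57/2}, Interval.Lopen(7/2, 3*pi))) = ProductSet({57/2}, Interval.Lopen(7/2, 3*pi))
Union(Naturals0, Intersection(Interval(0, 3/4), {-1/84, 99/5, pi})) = Naturals0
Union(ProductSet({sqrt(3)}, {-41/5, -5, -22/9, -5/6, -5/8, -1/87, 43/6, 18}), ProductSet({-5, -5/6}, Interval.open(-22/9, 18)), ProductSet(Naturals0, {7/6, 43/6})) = Union(ProductSet({sqrt(3)}, {-41/5, -5, -22/9, -5/6, -5/8, -1/87, 43/6, 18}), ProductSet({-5, -5/6}, Interval.open(-22/9, 18)), ProductSet(Naturals0, {7/6, 43/6}))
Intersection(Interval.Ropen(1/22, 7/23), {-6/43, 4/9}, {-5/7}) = EmptySet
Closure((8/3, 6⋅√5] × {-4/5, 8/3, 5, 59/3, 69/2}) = [8/3, 6⋅√5] × {-4/5, 8/3, 5, 59/3, 69/2}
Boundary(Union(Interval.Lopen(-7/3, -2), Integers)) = Union(Complement(Integers, Interval.open(-7/3, -2)), {-7/3})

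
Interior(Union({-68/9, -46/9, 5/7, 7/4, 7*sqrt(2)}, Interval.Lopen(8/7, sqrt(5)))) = Interval.open(8/7, sqrt(5))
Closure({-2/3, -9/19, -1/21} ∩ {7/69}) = ∅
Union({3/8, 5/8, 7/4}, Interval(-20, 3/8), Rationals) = Union(Interval(-20, 3/8), Rationals)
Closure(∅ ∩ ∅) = ∅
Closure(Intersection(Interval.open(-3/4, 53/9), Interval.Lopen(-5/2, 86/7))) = Interval(-3/4, 53/9)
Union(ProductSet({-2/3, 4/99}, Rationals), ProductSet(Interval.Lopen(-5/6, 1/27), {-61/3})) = Union(ProductSet({-2/3, 4/99}, Rationals), ProductSet(Interval.Lopen(-5/6, 1/27), {-61/3}))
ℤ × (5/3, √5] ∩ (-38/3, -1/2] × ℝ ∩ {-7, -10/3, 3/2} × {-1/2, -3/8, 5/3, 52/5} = ∅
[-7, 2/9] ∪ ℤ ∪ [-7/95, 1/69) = ℤ ∪ [-7, 2/9]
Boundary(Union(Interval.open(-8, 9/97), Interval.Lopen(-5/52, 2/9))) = {-8, 2/9}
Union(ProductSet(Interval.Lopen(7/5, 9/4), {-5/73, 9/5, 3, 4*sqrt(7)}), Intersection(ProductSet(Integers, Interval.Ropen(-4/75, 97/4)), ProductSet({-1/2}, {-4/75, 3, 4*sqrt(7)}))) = ProductSet(Interval.Lopen(7/5, 9/4), {-5/73, 9/5, 3, 4*sqrt(7)})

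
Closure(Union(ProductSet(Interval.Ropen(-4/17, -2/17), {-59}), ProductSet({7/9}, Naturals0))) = Union(ProductSet({7/9}, Naturals0), ProductSet(Interval(-4/17, -2/17), {-59}))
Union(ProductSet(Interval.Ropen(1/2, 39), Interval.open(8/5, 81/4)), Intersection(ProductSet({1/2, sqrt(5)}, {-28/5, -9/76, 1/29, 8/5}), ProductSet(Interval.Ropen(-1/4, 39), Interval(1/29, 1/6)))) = Union(ProductSet({1/2, sqrt(5)}, {1/29}), ProductSet(Interval.Ropen(1/2, 39), Interval.open(8/5, 81/4)))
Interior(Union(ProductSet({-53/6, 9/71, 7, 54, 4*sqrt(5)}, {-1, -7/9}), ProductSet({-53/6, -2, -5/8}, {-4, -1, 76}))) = EmptySet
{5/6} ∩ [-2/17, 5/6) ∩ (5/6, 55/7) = ∅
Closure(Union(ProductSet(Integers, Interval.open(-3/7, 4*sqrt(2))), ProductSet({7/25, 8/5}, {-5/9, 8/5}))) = Union(ProductSet({7/25, 8/5}, {-5/9, 8/5}), ProductSet(Integers, Interval(-3/7, 4*sqrt(2))))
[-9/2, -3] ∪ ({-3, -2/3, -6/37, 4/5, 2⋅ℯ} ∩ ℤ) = [-9/2, -3]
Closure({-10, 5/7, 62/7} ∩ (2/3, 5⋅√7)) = {5/7, 62/7}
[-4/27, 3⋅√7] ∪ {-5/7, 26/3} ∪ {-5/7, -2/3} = {-5/7, -2/3, 26/3} ∪ [-4/27, 3⋅√7]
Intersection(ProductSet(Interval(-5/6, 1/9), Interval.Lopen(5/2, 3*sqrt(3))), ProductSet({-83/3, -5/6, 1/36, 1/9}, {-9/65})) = EmptySet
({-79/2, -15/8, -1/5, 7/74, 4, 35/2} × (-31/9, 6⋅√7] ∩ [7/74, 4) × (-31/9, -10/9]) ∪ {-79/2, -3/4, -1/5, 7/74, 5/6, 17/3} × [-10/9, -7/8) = ({7/74} × (-31/9, -10/9]) ∪ ({-79/2, -3/4, -1/5, 7/74, 5/6, 17/3} × [-10/9, -7/8))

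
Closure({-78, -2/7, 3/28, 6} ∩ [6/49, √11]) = ∅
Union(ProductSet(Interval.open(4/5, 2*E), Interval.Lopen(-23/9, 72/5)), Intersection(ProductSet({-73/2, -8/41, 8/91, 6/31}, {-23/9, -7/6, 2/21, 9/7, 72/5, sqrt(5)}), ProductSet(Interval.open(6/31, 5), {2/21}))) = ProductSet(Interval.open(4/5, 2*E), Interval.Lopen(-23/9, 72/5))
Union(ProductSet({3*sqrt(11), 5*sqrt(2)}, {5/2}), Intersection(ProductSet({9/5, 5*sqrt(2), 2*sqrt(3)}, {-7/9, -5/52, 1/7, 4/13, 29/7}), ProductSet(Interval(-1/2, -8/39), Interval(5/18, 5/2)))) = ProductSet({3*sqrt(11), 5*sqrt(2)}, {5/2})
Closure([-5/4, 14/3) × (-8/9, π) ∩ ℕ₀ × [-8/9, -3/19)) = {0, 1, …, 4} × [-8/9, -3/19]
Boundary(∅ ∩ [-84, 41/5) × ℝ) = ∅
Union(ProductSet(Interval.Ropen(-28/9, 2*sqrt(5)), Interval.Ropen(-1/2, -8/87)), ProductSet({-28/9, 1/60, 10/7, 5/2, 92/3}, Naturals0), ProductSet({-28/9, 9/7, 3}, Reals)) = Union(ProductSet({-28/9, 9/7, 3}, Reals), ProductSet({-28/9, 1/60, 10/7, 5/2, 92/3}, Naturals0), ProductSet(Interval.Ropen(-28/9, 2*sqrt(5)), Interval.Ropen(-1/2, -8/87)))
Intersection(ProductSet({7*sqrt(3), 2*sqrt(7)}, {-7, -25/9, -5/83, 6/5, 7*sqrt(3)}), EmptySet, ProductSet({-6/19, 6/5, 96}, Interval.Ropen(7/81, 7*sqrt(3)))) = EmptySet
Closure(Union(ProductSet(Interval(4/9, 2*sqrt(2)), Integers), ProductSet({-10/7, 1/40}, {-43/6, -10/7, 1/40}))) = Union(ProductSet({-10/7, 1/40}, {-43/6, -10/7, 1/40}), ProductSet(Interval(4/9, 2*sqrt(2)), Integers))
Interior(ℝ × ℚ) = ∅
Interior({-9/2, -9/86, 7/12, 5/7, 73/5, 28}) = ∅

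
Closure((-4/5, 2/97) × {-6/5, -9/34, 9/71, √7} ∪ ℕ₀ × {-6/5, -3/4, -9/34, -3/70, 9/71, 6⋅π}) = (ℕ₀ × {-6/5, -3/4, -9/34, -3/70, 9/71, 6⋅π}) ∪ ([-4/5, 2/97] × {-6/5, -9/34, 9/71, √7})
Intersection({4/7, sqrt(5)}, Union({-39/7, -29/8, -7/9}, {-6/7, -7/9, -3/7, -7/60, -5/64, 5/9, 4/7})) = {4/7}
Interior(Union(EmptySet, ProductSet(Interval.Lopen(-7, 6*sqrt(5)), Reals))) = ProductSet(Interval.open(-7, 6*sqrt(5)), Reals)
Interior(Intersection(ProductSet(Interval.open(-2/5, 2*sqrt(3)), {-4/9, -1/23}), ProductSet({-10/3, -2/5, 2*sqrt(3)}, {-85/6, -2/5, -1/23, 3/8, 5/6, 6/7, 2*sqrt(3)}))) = EmptySet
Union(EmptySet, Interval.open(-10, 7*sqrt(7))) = Interval.open(-10, 7*sqrt(7))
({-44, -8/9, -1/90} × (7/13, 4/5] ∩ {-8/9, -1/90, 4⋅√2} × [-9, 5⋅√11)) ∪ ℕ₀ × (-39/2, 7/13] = (ℕ₀ × (-39/2, 7/13]) ∪ ({-8/9, -1/90} × (7/13, 4/5])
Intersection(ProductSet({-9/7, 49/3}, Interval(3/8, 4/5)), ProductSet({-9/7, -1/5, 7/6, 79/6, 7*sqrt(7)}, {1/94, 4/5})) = ProductSet({-9/7}, {4/5})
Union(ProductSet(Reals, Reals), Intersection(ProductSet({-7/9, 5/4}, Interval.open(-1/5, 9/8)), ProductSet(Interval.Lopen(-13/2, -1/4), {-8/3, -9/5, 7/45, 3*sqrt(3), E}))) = ProductSet(Reals, Reals)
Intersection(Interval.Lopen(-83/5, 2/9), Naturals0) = Range(0, 1, 1)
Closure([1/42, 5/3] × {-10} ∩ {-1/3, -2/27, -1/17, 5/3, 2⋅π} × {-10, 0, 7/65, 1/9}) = {5/3} × {-10}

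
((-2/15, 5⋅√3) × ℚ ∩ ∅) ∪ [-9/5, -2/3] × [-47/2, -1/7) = [-9/5, -2/3] × [-47/2, -1/7)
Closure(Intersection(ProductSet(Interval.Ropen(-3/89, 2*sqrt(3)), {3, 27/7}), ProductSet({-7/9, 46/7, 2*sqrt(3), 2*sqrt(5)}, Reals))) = EmptySet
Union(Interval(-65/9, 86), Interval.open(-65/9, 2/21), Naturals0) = Union(Interval(-65/9, 86), Naturals0)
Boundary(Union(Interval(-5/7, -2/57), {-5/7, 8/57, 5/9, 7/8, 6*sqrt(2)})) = {-5/7, -2/57, 8/57, 5/9, 7/8, 6*sqrt(2)}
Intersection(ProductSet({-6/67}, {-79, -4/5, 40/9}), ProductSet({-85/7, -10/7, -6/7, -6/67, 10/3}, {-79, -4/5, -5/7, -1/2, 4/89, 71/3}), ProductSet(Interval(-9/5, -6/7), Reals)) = EmptySet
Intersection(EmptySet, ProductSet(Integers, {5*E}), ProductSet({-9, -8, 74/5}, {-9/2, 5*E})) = EmptySet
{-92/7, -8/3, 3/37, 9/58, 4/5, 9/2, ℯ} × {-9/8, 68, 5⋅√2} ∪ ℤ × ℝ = (ℤ × ℝ) ∪ ({-92/7, -8/3, 3/37, 9/58, 4/5, 9/2, ℯ} × {-9/8, 68, 5⋅√2})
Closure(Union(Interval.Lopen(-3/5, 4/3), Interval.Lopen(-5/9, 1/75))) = Interval(-3/5, 4/3)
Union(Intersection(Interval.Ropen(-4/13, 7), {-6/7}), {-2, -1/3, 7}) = {-2, -1/3, 7}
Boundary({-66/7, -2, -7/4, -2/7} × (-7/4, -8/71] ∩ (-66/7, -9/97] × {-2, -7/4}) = ∅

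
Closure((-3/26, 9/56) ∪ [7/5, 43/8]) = [-3/26, 9/56] ∪ [7/5, 43/8]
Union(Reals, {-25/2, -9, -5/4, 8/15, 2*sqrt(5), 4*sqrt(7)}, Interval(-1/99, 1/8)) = Interval(-oo, oo)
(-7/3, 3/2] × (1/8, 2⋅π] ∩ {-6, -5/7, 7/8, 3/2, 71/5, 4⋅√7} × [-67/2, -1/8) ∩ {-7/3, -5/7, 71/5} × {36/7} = ∅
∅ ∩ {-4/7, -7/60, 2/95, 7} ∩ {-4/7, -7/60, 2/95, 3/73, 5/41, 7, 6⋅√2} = ∅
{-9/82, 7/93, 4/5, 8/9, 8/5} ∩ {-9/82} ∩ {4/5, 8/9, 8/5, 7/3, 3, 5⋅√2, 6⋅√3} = ∅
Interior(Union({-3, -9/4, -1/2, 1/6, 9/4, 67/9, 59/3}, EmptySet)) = EmptySet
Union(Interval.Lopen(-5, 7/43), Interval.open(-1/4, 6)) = Interval.open(-5, 6)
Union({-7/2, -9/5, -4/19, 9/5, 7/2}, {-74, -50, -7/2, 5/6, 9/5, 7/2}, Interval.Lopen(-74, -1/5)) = Union({5/6, 9/5, 7/2}, Interval(-74, -1/5))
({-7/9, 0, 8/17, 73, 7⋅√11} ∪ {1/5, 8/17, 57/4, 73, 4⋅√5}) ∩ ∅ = ∅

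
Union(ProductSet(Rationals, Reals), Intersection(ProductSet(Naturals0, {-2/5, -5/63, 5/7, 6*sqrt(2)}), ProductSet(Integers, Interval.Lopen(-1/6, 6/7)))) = ProductSet(Rationals, Reals)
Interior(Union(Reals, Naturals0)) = Reals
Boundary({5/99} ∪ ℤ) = ℤ ∪ {5/99}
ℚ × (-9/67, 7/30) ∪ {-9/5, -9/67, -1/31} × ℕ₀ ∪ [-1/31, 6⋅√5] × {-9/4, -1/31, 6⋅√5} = ({-9/5, -9/67, -1/31} × ℕ₀) ∪ (ℚ × (-9/67, 7/30)) ∪ ([-1/31, 6⋅√5] × {-9/4, -1/31, 6⋅√5})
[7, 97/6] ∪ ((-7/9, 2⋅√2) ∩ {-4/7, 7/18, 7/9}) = {-4/7, 7/18, 7/9} ∪ [7, 97/6]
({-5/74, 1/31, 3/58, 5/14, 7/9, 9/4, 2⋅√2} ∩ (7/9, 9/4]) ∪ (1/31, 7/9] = (1/31, 7/9] ∪ {9/4}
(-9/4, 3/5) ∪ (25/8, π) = (-9/4, 3/5) ∪ (25/8, π)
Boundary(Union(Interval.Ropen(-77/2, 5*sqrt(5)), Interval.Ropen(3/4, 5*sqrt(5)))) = {-77/2, 5*sqrt(5)}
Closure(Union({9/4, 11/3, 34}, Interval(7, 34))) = Union({9/4, 11/3}, Interval(7, 34))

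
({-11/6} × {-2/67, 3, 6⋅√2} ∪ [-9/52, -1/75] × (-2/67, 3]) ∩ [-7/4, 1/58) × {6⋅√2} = ∅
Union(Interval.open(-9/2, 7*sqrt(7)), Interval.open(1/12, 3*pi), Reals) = Interval(-oo, oo)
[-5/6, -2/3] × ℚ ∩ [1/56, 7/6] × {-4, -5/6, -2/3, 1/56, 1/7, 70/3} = ∅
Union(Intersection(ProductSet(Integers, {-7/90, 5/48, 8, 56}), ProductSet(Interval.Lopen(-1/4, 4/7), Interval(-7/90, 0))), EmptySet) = ProductSet(Range(0, 1, 1), {-7/90})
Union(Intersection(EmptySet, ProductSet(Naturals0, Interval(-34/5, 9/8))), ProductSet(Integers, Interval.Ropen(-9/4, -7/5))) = ProductSet(Integers, Interval.Ropen(-9/4, -7/5))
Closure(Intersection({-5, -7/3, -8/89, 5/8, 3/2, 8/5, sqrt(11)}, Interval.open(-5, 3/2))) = {-7/3, -8/89, 5/8}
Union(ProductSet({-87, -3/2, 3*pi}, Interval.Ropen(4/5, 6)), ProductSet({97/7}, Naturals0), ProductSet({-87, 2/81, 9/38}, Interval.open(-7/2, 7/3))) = Union(ProductSet({97/7}, Naturals0), ProductSet({-87, -3/2, 3*pi}, Interval.Ropen(4/5, 6)), ProductSet({-87, 2/81, 9/38}, Interval.open(-7/2, 7/3)))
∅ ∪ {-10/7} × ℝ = {-10/7} × ℝ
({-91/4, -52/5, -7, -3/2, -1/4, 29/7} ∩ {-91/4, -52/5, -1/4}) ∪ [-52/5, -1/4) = {-91/4} ∪ [-52/5, -1/4]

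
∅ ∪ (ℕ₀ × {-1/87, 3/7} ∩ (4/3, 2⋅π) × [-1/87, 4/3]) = {2, 3, …, 6} × {-1/87, 3/7}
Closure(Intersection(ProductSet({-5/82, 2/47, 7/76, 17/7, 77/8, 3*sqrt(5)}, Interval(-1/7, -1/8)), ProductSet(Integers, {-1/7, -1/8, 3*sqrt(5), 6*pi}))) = EmptySet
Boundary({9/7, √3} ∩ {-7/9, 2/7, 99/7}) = ∅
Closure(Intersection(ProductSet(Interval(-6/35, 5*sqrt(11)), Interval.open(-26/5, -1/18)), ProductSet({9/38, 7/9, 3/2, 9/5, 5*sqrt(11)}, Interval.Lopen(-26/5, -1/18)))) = ProductSet({9/38, 7/9, 3/2, 9/5, 5*sqrt(11)}, Interval(-26/5, -1/18))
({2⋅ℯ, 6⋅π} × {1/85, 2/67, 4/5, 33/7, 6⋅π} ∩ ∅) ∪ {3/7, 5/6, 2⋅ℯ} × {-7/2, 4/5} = {3/7, 5/6, 2⋅ℯ} × {-7/2, 4/5}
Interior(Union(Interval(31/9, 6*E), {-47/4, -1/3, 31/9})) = Interval.open(31/9, 6*E)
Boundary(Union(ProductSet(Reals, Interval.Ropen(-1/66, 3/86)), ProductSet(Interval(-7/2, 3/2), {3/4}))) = Union(ProductSet(Interval(-7/2, 3/2), {3/4}), ProductSet(Reals, {-1/66, 3/86}))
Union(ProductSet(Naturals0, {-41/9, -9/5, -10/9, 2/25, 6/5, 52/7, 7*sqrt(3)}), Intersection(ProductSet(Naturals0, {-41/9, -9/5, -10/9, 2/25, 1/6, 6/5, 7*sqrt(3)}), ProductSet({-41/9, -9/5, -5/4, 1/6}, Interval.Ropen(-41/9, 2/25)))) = ProductSet(Naturals0, {-41/9, -9/5, -10/9, 2/25, 6/5, 52/7, 7*sqrt(3)})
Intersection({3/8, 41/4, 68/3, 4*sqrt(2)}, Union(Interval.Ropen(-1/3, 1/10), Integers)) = EmptySet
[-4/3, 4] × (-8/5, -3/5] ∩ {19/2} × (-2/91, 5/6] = ∅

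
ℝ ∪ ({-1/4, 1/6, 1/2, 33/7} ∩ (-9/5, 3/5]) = ℝ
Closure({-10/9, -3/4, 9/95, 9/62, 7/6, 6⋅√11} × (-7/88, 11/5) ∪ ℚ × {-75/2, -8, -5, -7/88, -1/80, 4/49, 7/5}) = (ℝ × {-75/2, -8, -5, -7/88, -1/80, 4/49, 7/5}) ∪ ({-10/9, -3/4, 9/95, 9/62, 7/6, 6⋅√11} × [-7/88, 11/5])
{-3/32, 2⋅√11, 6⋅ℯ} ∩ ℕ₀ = ∅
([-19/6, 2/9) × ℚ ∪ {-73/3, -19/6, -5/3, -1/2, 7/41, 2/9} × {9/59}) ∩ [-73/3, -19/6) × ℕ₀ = ∅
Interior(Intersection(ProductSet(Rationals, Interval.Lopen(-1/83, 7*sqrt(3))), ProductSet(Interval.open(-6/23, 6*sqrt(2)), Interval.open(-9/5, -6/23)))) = EmptySet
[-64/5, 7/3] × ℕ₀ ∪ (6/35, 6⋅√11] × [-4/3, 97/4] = ([-64/5, 7/3] × ℕ₀) ∪ ((6/35, 6⋅√11] × [-4/3, 97/4])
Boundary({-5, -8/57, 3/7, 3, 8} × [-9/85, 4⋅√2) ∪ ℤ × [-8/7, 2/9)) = (ℤ × [-8/7, 2/9]) ∪ ({-5, -8/57, 3/7, 3, 8} × [-9/85, 4⋅√2])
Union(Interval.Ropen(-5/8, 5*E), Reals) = Interval(-oo, oo)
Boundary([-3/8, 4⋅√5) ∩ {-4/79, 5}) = {-4/79, 5}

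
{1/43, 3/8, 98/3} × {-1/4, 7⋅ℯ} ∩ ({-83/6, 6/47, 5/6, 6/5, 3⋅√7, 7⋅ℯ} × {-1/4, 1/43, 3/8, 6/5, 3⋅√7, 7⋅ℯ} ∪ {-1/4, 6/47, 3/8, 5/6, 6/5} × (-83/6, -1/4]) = {3/8} × {-1/4}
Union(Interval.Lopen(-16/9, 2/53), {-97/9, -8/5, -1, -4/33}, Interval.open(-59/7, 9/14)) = Union({-97/9}, Interval.open(-59/7, 9/14))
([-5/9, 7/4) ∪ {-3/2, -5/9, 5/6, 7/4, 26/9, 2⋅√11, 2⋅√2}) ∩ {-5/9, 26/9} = {-5/9, 26/9}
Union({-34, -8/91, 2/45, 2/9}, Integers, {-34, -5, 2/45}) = Union({-8/91, 2/45, 2/9}, Integers)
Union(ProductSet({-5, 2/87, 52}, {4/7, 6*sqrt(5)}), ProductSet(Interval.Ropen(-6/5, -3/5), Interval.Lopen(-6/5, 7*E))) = Union(ProductSet({-5, 2/87, 52}, {4/7, 6*sqrt(5)}), ProductSet(Interval.Ropen(-6/5, -3/5), Interval.Lopen(-6/5, 7*E)))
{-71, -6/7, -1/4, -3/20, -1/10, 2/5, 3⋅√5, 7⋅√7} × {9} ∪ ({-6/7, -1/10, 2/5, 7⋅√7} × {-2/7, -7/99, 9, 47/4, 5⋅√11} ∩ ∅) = {-71, -6/7, -1/4, -3/20, -1/10, 2/5, 3⋅√5, 7⋅√7} × {9}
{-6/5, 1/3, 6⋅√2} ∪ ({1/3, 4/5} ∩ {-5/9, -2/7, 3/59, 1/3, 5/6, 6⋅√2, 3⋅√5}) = {-6/5, 1/3, 6⋅√2}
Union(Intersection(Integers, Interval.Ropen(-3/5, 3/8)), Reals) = Union(Range(0, 1, 1), Reals)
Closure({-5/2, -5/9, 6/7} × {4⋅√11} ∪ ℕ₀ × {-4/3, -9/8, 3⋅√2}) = (ℕ₀ × {-4/3, -9/8, 3⋅√2}) ∪ ({-5/2, -5/9, 6/7} × {4⋅√11})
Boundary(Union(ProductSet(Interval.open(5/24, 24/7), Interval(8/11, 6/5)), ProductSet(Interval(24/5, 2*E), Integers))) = Union(ProductSet({5/24, 24/7}, Interval(8/11, 6/5)), ProductSet(Interval(5/24, 24/7), {8/11, 6/5}), ProductSet(Interval(24/5, 2*E), Integers))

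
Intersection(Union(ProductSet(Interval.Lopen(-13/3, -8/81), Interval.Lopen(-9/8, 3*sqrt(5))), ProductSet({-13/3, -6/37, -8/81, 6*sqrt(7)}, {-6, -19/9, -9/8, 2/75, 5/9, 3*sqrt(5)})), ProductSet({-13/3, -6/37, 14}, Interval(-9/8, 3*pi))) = Union(ProductSet({-6/37}, Interval.Lopen(-9/8, 3*sqrt(5))), ProductSet({-13/3, -6/37}, {-9/8, 2/75, 5/9, 3*sqrt(5)}))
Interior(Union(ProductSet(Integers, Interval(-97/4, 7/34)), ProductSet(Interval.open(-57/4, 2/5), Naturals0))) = EmptySet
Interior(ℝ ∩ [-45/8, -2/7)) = (-45/8, -2/7)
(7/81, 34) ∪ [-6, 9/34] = [-6, 34)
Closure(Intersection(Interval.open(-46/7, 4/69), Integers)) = Range(-6, 1, 1)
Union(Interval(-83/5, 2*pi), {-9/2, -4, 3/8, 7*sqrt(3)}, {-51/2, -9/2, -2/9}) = Union({-51/2, 7*sqrt(3)}, Interval(-83/5, 2*pi))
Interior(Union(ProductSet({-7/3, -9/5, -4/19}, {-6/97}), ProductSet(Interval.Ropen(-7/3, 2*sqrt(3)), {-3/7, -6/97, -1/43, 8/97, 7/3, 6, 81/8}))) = EmptySet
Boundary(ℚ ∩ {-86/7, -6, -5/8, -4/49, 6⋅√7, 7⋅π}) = {-86/7, -6, -5/8, -4/49}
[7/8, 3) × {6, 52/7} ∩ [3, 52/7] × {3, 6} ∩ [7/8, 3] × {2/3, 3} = ∅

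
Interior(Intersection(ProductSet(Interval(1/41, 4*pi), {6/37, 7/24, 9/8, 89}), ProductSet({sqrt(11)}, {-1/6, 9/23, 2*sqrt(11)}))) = EmptySet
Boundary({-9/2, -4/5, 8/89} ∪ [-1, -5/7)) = {-9/2, -1, -5/7, 8/89}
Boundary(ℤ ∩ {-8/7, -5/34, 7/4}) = ∅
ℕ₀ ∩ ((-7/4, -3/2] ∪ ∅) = ∅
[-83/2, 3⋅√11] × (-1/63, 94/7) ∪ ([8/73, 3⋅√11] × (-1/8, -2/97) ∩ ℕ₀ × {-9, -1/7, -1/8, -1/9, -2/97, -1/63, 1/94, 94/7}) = ({1, 2, …, 9} × {-1/9}) ∪ ([-83/2, 3⋅√11] × (-1/63, 94/7))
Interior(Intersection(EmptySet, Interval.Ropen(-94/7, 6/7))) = EmptySet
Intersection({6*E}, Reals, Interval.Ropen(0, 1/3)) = EmptySet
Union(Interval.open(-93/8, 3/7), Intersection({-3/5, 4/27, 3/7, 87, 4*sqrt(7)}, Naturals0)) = Union({87}, Interval.open(-93/8, 3/7))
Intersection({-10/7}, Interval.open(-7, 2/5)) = {-10/7}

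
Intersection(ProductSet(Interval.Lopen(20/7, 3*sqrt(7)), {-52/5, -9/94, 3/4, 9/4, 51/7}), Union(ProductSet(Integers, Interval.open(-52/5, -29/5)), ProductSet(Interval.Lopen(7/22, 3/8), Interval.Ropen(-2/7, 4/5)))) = EmptySet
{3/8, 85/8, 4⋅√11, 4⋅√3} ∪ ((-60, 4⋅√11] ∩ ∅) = {3/8, 85/8, 4⋅√11, 4⋅√3}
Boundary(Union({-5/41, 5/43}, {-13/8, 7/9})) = {-13/8, -5/41, 5/43, 7/9}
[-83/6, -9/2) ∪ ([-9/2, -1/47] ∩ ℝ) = [-83/6, -1/47]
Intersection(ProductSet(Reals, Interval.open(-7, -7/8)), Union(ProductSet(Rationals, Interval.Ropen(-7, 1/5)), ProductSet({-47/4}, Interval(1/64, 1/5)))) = ProductSet(Rationals, Interval.open(-7, -7/8))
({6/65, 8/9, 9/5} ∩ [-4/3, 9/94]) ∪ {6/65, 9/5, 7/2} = {6/65, 9/5, 7/2}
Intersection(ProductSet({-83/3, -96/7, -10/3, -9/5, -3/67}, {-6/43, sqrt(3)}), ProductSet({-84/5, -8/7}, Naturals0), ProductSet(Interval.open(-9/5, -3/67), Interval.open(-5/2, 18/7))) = EmptySet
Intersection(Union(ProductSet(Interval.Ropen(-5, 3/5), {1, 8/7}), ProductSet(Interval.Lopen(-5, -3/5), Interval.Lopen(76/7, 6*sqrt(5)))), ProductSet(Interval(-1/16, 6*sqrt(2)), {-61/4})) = EmptySet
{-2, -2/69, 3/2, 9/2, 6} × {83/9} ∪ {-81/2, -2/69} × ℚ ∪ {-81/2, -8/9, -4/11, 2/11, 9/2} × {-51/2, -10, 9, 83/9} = ({-81/2, -2/69} × ℚ) ∪ ({-2, -2/69, 3/2, 9/2, 6} × {83/9}) ∪ ({-81/2, -8/9, -4/11, 2/11, 9/2} × {-51/2, -10, 9, 83/9})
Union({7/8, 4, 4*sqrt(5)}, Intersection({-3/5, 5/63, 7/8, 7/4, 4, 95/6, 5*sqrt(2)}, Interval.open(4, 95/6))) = {7/8, 4, 5*sqrt(2), 4*sqrt(5)}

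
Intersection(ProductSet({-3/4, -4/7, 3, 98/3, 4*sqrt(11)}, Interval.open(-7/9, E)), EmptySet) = EmptySet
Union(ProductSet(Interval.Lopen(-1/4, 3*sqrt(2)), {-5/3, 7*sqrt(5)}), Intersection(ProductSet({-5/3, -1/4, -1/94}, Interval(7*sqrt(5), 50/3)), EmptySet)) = ProductSet(Interval.Lopen(-1/4, 3*sqrt(2)), {-5/3, 7*sqrt(5)})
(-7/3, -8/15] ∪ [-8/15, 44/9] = (-7/3, 44/9]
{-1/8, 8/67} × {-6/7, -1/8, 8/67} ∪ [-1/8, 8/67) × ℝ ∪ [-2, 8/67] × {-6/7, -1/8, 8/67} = ([-1/8, 8/67) × ℝ) ∪ ([-2, 8/67] × {-6/7, -1/8, 8/67})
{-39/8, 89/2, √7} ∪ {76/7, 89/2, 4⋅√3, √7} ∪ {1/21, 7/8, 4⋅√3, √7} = {-39/8, 1/21, 7/8, 76/7, 89/2, 4⋅√3, √7}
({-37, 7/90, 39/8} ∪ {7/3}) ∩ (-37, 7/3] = {7/90, 7/3}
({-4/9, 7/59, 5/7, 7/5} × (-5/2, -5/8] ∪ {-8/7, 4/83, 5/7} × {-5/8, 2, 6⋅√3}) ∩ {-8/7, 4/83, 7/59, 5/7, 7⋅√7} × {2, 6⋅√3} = {-8/7, 4/83, 5/7} × {2, 6⋅√3}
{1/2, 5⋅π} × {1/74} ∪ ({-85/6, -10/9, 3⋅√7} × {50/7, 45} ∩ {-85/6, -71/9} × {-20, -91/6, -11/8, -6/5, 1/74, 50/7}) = ({-85/6} × {50/7}) ∪ ({1/2, 5⋅π} × {1/74})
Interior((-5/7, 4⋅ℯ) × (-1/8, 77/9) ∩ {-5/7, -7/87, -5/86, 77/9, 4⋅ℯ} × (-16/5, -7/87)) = ∅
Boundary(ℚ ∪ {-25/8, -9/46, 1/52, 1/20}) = ℝ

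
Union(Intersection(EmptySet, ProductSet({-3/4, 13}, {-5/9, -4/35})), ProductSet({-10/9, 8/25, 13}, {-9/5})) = ProductSet({-10/9, 8/25, 13}, {-9/5})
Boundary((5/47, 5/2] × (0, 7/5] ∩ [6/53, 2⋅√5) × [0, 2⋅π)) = ({6/53, 5/2} × [0, 7/5]) ∪ ([6/53, 5/2] × {0, 7/5})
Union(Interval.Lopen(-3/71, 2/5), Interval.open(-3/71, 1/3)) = Interval.Lopen(-3/71, 2/5)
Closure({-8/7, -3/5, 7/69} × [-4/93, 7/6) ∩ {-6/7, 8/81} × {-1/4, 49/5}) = ∅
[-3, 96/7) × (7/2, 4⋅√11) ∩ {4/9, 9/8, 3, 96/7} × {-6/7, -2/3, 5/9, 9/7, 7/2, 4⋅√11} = ∅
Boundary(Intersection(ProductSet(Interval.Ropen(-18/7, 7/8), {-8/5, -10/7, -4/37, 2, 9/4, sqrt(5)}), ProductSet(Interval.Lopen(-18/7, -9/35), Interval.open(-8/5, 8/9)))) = ProductSet(Interval(-18/7, -9/35), {-10/7, -4/37})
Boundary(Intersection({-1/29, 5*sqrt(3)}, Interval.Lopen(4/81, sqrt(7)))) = EmptySet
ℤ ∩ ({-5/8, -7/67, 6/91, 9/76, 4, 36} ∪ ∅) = {4, 36}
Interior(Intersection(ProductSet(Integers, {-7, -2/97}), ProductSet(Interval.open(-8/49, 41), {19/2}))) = EmptySet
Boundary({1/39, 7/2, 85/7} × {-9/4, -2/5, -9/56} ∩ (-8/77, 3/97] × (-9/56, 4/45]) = ∅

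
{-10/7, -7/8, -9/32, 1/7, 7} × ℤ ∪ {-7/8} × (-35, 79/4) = ({-7/8} × (-35, 79/4)) ∪ ({-10/7, -7/8, -9/32, 1/7, 7} × ℤ)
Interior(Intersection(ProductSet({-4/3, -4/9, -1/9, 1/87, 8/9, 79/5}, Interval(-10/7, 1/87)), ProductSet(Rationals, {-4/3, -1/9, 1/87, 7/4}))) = EmptySet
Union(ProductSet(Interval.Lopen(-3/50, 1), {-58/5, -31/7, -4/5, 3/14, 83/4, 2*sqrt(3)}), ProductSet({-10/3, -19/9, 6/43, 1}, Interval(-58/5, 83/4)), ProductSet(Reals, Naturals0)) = Union(ProductSet({-10/3, -19/9, 6/43, 1}, Interval(-58/5, 83/4)), ProductSet(Interval.Lopen(-3/50, 1), {-58/5, -31/7, -4/5, 3/14, 83/4, 2*sqrt(3)}), ProductSet(Reals, Naturals0))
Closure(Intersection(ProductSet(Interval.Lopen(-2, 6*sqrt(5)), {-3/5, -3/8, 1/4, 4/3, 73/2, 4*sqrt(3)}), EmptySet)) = EmptySet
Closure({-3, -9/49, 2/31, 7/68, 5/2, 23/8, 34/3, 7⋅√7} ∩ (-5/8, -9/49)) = ∅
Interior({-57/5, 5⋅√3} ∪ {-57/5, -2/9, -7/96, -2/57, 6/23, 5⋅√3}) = ∅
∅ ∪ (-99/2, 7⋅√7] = (-99/2, 7⋅√7]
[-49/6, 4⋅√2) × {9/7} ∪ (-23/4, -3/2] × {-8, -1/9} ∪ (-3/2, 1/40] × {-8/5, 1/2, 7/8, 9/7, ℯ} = ((-23/4, -3/2] × {-8, -1/9}) ∪ ([-49/6, 4⋅√2) × {9/7}) ∪ ((-3/2, 1/40] × {-8/5, 1/2, 7/8, 9/7, ℯ})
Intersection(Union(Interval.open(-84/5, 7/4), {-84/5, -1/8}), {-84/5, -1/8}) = {-84/5, -1/8}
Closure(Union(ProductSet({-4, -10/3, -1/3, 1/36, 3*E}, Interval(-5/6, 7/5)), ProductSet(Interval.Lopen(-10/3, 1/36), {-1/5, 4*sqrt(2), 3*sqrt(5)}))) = Union(ProductSet({-4, -10/3, -1/3, 1/36, 3*E}, Interval(-5/6, 7/5)), ProductSet(Interval(-10/3, 1/36), {-1/5, 4*sqrt(2), 3*sqrt(5)}))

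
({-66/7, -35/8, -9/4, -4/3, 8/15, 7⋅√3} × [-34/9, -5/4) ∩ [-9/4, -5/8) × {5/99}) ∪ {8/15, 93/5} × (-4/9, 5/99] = {8/15, 93/5} × (-4/9, 5/99]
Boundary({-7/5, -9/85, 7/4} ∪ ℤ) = ℤ ∪ {-7/5, -9/85, 7/4}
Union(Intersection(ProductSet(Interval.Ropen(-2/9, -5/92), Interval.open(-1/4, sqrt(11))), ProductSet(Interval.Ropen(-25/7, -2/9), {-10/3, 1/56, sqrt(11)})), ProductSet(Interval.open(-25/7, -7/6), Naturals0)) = ProductSet(Interval.open(-25/7, -7/6), Naturals0)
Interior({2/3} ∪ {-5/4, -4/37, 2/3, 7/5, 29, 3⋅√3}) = ∅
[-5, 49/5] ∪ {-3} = [-5, 49/5]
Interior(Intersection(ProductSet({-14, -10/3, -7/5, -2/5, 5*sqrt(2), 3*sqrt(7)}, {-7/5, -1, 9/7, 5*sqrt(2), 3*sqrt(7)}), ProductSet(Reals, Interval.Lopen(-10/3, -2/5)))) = EmptySet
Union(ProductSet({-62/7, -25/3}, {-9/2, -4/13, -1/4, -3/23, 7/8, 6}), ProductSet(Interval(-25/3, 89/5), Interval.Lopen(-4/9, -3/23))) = Union(ProductSet({-62/7, -25/3}, {-9/2, -4/13, -1/4, -3/23, 7/8, 6}), ProductSet(Interval(-25/3, 89/5), Interval.Lopen(-4/9, -3/23)))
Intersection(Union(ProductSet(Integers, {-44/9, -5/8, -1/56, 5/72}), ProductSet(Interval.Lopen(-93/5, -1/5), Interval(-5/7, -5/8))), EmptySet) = EmptySet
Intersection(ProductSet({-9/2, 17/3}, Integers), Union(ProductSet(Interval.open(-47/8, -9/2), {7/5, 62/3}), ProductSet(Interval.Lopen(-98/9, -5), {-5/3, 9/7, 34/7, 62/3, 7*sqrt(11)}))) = EmptySet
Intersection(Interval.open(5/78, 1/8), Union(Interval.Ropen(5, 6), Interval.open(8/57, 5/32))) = EmptySet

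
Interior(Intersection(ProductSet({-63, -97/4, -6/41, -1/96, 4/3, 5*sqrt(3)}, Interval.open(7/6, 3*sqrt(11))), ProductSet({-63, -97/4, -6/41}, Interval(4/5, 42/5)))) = EmptySet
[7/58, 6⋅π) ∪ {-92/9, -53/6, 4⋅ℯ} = {-92/9, -53/6} ∪ [7/58, 6⋅π)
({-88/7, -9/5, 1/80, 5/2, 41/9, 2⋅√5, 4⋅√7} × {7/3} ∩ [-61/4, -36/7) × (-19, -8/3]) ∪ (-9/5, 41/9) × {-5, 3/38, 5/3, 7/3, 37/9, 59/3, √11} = (-9/5, 41/9) × {-5, 3/38, 5/3, 7/3, 37/9, 59/3, √11}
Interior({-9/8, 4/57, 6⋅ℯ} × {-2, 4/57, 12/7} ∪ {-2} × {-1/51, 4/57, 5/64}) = ∅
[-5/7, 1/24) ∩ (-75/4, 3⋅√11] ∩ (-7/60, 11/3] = (-7/60, 1/24)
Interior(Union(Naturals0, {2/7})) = EmptySet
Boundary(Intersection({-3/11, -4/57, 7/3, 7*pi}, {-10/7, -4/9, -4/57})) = {-4/57}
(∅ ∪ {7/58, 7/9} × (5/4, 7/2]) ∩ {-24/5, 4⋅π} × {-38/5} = ∅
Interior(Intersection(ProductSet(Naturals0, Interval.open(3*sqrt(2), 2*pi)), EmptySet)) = EmptySet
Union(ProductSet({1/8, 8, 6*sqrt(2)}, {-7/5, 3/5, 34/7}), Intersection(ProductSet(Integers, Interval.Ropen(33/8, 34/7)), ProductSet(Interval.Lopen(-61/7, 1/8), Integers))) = ProductSet({1/8, 8, 6*sqrt(2)}, {-7/5, 3/5, 34/7})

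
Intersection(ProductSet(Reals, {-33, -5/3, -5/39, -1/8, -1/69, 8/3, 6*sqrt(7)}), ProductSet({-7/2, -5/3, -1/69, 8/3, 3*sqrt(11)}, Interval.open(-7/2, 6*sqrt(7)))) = ProductSet({-7/2, -5/3, -1/69, 8/3, 3*sqrt(11)}, {-5/3, -5/39, -1/8, -1/69, 8/3})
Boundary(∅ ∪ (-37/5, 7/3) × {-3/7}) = [-37/5, 7/3] × {-3/7}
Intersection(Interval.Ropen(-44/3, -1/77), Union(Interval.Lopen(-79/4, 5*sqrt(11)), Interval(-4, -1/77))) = Interval.Ropen(-44/3, -1/77)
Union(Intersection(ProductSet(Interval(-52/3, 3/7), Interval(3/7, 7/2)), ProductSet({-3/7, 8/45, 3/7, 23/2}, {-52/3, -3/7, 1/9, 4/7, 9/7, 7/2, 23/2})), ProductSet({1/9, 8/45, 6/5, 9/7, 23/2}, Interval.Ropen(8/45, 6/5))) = Union(ProductSet({-3/7, 8/45, 3/7}, {4/7, 9/7, 7/2}), ProductSet({1/9, 8/45, 6/5, 9/7, 23/2}, Interval.Ropen(8/45, 6/5)))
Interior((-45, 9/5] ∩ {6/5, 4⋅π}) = ∅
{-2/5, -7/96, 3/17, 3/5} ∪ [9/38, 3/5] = {-2/5, -7/96, 3/17} ∪ [9/38, 3/5]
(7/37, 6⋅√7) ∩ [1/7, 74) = (7/37, 6⋅√7)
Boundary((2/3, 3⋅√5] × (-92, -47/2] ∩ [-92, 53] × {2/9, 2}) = ∅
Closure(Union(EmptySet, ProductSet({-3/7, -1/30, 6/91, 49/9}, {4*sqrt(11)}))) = ProductSet({-3/7, -1/30, 6/91, 49/9}, {4*sqrt(11)})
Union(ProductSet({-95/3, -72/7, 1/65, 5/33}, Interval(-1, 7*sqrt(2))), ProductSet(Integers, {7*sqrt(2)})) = Union(ProductSet({-95/3, -72/7, 1/65, 5/33}, Interval(-1, 7*sqrt(2))), ProductSet(Integers, {7*sqrt(2)}))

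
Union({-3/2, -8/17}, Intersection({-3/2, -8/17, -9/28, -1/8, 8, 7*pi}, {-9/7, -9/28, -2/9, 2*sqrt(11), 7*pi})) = {-3/2, -8/17, -9/28, 7*pi}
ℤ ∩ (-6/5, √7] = {-1, 0, 1, 2}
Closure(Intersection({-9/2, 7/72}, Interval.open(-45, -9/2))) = EmptySet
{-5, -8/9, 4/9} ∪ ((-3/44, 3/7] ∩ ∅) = {-5, -8/9, 4/9}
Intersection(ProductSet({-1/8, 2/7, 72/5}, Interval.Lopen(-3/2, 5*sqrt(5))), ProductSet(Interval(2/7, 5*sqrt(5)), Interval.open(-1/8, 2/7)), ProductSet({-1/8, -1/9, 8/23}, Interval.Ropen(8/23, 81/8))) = EmptySet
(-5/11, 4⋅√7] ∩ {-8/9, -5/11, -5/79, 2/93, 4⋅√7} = {-5/79, 2/93, 4⋅√7}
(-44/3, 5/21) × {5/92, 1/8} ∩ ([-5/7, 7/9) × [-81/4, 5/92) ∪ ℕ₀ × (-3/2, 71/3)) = {0} × {5/92, 1/8}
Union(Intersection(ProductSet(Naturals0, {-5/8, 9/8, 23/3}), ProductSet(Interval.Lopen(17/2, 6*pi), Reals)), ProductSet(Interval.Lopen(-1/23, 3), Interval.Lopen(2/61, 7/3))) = Union(ProductSet(Interval.Lopen(-1/23, 3), Interval.Lopen(2/61, 7/3)), ProductSet(Range(9, 19, 1), {-5/8, 9/8, 23/3}))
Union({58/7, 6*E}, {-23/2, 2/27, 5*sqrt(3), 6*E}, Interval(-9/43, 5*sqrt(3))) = Union({-23/2, 6*E}, Interval(-9/43, 5*sqrt(3)))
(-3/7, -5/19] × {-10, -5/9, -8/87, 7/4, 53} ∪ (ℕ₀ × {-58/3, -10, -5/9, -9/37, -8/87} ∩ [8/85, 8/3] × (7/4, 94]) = (-3/7, -5/19] × {-10, -5/9, -8/87, 7/4, 53}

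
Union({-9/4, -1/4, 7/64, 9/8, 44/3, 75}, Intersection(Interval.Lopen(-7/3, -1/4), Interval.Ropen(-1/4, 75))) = {-9/4, -1/4, 7/64, 9/8, 44/3, 75}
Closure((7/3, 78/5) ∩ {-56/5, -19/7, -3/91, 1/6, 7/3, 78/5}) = ∅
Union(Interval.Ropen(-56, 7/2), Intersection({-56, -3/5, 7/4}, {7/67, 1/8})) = Interval.Ropen(-56, 7/2)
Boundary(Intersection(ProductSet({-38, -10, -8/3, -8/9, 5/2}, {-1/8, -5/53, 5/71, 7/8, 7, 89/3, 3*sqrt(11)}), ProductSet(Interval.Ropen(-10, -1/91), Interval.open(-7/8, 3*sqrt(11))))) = ProductSet({-10, -8/3, -8/9}, {-1/8, -5/53, 5/71, 7/8, 7})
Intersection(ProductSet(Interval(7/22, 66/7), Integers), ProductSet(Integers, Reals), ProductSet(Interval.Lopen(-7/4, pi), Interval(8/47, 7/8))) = EmptySet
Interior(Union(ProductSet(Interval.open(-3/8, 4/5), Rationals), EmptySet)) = EmptySet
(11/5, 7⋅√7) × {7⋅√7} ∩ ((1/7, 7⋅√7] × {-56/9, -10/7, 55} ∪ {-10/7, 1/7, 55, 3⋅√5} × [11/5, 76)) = {3⋅√5} × {7⋅√7}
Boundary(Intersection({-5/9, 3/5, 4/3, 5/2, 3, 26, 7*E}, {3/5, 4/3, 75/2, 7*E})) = {3/5, 4/3, 7*E}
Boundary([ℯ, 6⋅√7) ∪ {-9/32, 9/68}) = {-9/32, 9/68, 6⋅√7, ℯ}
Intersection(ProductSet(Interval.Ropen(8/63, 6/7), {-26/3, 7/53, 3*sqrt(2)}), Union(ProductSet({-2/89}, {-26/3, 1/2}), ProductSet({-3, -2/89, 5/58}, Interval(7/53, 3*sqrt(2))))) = EmptySet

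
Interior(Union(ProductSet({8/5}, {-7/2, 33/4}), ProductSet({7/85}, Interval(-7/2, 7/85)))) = EmptySet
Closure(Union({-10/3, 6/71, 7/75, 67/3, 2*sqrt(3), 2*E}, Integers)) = Union({-10/3, 6/71, 7/75, 67/3, 2*sqrt(3), 2*E}, Integers)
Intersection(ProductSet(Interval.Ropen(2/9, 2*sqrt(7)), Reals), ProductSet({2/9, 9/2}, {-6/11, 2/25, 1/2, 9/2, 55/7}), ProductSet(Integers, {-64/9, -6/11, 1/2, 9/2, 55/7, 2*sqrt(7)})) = EmptySet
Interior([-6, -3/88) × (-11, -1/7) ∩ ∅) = ∅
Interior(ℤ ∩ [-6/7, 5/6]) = ∅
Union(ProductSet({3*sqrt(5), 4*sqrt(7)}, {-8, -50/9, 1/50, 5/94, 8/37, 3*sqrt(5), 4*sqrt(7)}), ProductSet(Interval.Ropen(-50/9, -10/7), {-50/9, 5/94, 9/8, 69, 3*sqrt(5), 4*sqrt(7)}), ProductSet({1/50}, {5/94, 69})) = Union(ProductSet({1/50}, {5/94, 69}), ProductSet({3*sqrt(5), 4*sqrt(7)}, {-8, -50/9, 1/50, 5/94, 8/37, 3*sqrt(5), 4*sqrt(7)}), ProductSet(Interval.Ropen(-50/9, -10/7), {-50/9, 5/94, 9/8, 69, 3*sqrt(5), 4*sqrt(7)}))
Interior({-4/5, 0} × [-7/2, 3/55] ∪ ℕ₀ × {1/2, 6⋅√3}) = ∅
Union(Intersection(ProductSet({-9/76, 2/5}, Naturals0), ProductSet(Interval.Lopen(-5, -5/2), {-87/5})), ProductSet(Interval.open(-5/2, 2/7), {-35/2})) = ProductSet(Interval.open(-5/2, 2/7), {-35/2})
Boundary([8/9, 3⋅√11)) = {8/9, 3⋅√11}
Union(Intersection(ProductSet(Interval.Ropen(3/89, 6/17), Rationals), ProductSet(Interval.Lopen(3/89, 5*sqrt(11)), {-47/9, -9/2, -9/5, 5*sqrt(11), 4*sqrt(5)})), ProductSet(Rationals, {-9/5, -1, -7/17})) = Union(ProductSet(Interval.open(3/89, 6/17), {-47/9, -9/2, -9/5}), ProductSet(Rationals, {-9/5, -1, -7/17}))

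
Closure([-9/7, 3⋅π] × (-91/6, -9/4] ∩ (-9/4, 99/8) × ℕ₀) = ∅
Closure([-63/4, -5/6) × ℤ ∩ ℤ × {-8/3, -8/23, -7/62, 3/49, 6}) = {-15, -14, …, -1} × {6}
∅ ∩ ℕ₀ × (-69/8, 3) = ∅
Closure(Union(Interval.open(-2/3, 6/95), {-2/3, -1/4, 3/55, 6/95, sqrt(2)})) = Union({sqrt(2)}, Interval(-2/3, 6/95))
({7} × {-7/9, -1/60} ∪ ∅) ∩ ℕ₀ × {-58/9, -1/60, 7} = {7} × {-1/60}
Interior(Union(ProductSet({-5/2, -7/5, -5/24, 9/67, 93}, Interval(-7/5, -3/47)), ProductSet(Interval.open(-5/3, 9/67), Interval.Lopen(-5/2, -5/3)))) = ProductSet(Interval.open(-5/3, 9/67), Interval.open(-5/2, -5/3))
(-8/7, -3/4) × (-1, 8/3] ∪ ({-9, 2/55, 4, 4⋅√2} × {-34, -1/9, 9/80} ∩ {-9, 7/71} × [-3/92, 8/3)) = ({-9} × {9/80}) ∪ ((-8/7, -3/4) × (-1, 8/3])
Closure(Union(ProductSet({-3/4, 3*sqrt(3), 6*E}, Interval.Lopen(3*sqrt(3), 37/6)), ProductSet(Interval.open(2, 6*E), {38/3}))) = Union(ProductSet({-3/4, 3*sqrt(3), 6*E}, Interval(3*sqrt(3), 37/6)), ProductSet(Interval(2, 6*E), {38/3}))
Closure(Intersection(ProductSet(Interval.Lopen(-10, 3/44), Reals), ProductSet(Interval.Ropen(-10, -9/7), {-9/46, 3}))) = ProductSet(Interval(-10, -9/7), {-9/46, 3})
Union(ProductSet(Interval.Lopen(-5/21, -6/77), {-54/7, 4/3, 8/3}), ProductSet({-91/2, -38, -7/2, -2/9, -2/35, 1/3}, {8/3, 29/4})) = Union(ProductSet({-91/2, -38, -7/2, -2/9, -2/35, 1/3}, {8/3, 29/4}), ProductSet(Interval.Lopen(-5/21, -6/77), {-54/7, 4/3, 8/3}))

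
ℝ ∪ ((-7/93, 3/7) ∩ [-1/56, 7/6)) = (-∞, ∞)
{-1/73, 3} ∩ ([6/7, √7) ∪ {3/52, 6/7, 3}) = {3}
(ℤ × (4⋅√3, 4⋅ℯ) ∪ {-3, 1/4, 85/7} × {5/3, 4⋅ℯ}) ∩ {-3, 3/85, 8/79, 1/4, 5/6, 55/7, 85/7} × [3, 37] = ({-3, 1/4, 85/7} × {4⋅ℯ}) ∪ ({-3} × (4⋅√3, 4⋅ℯ))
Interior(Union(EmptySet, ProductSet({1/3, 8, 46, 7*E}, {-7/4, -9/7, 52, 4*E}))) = EmptySet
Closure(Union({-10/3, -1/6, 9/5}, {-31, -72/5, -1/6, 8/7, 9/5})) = {-31, -72/5, -10/3, -1/6, 8/7, 9/5}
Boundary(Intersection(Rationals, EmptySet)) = EmptySet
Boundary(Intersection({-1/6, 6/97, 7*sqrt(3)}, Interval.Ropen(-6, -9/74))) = {-1/6}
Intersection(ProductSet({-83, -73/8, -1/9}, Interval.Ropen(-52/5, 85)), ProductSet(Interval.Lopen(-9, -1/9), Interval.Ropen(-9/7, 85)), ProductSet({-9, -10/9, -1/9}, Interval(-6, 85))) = ProductSet({-1/9}, Interval.Ropen(-9/7, 85))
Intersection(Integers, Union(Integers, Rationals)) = Integers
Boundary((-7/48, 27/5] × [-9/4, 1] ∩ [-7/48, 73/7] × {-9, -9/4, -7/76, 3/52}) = [-7/48, 27/5] × {-9/4, -7/76, 3/52}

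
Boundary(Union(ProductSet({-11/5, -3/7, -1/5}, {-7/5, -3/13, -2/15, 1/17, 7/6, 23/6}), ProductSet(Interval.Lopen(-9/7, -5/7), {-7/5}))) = Union(ProductSet({-11/5, -3/7, -1/5}, {-7/5, -3/13, -2/15, 1/17, 7/6, 23/6}), ProductSet(Interval(-9/7, -5/7), {-7/5}))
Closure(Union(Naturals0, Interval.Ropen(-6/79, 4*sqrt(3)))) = Union(Complement(Naturals0, Interval.open(-6/79, 4*sqrt(3))), Interval(-6/79, 4*sqrt(3)), Naturals0)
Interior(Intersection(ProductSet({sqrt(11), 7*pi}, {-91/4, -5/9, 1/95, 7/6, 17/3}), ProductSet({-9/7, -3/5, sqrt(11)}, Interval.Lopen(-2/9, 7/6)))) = EmptySet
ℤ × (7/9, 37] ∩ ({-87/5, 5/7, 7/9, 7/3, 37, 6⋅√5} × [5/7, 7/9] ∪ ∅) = ∅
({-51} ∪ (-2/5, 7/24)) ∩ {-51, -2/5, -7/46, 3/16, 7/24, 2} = {-51, -7/46, 3/16}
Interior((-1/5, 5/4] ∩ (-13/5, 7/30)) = (-1/5, 7/30)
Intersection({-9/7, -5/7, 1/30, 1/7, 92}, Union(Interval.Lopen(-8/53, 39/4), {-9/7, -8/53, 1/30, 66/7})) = {-9/7, 1/30, 1/7}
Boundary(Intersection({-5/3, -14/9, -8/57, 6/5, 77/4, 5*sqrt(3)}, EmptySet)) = EmptySet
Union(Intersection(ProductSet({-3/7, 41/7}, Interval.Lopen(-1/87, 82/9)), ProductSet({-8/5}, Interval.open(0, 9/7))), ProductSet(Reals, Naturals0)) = ProductSet(Reals, Naturals0)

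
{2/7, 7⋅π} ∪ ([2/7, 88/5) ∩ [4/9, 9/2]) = {2/7, 7⋅π} ∪ [4/9, 9/2]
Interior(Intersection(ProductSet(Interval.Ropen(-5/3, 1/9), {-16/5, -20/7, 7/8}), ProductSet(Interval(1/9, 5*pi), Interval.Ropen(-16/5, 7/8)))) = EmptySet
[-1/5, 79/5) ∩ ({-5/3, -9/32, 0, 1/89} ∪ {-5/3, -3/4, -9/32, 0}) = {0, 1/89}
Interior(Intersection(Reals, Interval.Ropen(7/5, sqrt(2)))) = Interval.open(7/5, sqrt(2))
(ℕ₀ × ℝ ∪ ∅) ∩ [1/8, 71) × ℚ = {1, 2, …, 70} × ℚ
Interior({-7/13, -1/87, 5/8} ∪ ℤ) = ∅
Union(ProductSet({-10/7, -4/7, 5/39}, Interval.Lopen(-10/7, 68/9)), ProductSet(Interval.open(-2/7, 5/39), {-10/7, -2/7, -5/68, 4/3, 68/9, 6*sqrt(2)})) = Union(ProductSet({-10/7, -4/7, 5/39}, Interval.Lopen(-10/7, 68/9)), ProductSet(Interval.open(-2/7, 5/39), {-10/7, -2/7, -5/68, 4/3, 68/9, 6*sqrt(2)}))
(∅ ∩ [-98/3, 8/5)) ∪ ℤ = ℤ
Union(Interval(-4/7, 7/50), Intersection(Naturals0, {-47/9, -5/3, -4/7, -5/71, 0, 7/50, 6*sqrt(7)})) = Interval(-4/7, 7/50)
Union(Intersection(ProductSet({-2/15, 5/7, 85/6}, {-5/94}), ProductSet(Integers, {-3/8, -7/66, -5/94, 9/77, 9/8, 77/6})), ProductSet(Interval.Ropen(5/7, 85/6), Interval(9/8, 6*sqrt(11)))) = ProductSet(Interval.Ropen(5/7, 85/6), Interval(9/8, 6*sqrt(11)))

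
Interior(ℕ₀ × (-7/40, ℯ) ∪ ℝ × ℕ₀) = ∅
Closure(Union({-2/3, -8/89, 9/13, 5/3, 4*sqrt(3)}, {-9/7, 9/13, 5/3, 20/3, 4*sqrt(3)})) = {-9/7, -2/3, -8/89, 9/13, 5/3, 20/3, 4*sqrt(3)}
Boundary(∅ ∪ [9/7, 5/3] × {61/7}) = [9/7, 5/3] × {61/7}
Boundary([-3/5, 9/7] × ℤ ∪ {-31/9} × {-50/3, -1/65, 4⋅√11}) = ([-3/5, 9/7] × ℤ) ∪ ({-31/9} × {-50/3, -1/65, 4⋅√11})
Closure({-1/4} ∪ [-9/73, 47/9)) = {-1/4} ∪ [-9/73, 47/9]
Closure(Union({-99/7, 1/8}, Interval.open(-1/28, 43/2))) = Union({-99/7}, Interval(-1/28, 43/2))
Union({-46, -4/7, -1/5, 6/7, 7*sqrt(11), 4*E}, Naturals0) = Union({-46, -4/7, -1/5, 6/7, 7*sqrt(11), 4*E}, Naturals0)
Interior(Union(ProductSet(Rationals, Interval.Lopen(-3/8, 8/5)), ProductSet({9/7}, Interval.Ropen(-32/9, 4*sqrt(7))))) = EmptySet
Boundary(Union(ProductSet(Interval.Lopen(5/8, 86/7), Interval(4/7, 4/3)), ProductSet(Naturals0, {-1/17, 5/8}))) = Union(ProductSet(Complement(Naturals0, Interval.open(5/8, 86/7)), {-1/17, 5/8}), ProductSet({5/8, 86/7}, Interval(4/7, 4/3)), ProductSet(Interval(5/8, 86/7), {4/7, 4/3}), ProductSet(Naturals0, {-1/17}))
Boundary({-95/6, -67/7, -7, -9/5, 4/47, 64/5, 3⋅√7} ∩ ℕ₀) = ∅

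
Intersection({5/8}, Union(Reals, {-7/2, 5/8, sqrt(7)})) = {5/8}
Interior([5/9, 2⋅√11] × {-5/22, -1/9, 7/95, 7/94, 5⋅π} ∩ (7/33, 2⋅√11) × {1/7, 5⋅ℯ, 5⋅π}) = ∅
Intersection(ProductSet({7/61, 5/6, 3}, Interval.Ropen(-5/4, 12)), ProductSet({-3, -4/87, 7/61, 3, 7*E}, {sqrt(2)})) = ProductSet({7/61, 3}, {sqrt(2)})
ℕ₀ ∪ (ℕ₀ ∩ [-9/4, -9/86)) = ℕ₀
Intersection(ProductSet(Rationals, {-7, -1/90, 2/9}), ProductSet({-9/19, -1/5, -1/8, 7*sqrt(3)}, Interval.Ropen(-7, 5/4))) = ProductSet({-9/19, -1/5, -1/8}, {-7, -1/90, 2/9})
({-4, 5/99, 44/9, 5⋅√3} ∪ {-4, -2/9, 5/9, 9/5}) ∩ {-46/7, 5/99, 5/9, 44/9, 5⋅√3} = {5/99, 5/9, 44/9, 5⋅√3}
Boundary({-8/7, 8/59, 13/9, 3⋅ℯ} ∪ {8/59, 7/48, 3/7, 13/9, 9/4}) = {-8/7, 8/59, 7/48, 3/7, 13/9, 9/4, 3⋅ℯ}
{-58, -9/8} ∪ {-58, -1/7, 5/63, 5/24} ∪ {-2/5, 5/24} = {-58, -9/8, -2/5, -1/7, 5/63, 5/24}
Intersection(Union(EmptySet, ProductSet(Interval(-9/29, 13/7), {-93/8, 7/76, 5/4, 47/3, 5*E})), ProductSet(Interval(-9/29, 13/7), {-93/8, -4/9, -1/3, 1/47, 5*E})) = ProductSet(Interval(-9/29, 13/7), {-93/8, 5*E})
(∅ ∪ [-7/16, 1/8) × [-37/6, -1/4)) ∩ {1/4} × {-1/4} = ∅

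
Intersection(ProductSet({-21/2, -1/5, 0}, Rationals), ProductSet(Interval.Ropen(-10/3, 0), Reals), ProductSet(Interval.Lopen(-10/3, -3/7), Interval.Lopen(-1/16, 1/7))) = EmptySet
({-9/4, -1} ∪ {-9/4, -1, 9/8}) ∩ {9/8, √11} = {9/8}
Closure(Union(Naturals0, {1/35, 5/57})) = Union({1/35, 5/57}, Naturals0)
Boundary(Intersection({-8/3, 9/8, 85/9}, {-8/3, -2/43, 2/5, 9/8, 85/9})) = {-8/3, 9/8, 85/9}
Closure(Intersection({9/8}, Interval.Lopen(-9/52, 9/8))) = {9/8}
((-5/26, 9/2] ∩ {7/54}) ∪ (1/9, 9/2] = (1/9, 9/2]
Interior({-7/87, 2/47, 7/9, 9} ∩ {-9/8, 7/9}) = ∅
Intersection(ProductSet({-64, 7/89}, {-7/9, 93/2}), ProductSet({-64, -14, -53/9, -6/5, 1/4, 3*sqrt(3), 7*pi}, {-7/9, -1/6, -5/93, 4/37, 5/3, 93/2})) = ProductSet({-64}, {-7/9, 93/2})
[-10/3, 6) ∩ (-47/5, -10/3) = ∅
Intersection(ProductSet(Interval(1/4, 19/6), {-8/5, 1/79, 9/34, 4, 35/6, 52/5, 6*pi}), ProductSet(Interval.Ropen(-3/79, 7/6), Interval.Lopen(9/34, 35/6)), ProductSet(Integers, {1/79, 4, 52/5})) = ProductSet(Range(1, 2, 1), {4})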